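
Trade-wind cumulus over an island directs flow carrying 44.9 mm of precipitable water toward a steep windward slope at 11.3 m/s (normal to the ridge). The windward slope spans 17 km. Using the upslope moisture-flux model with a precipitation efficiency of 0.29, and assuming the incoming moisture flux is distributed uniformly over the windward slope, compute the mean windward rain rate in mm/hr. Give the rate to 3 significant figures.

Incoming column moisture flux per unit ridge length: F = V × PW = 11.3 × 44.9 = 507.37 mm·m/s.
Spread over the 17 km slope with efficiency ε = 0.29: R = ε·F/W = 0.29 × 507.37 / 17000 m = 8.655e-03 mm/s.
R = 8.655e-03 × 3600 = 31.2 mm/hr.

R ≈ 31.2 mm/hr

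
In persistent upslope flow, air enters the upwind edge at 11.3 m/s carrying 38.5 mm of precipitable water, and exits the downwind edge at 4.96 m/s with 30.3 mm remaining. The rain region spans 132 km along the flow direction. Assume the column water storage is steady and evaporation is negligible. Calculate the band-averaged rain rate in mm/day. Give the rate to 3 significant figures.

R ≈ 186 mm/day

Column moisture flux per unit crosswind length is F = V × PW.
Inflow: F_in = 11.3 × 38.5 = 435.05 mm·m/s
Outflow: F_out = 4.96 × 30.3 = 150.288 mm·m/s
Steady-state rate R = (F_in − F_out)/L = (435.05 − 150.288) / 132000 m = 2.157e-03 mm/s.
R = 2.157e-03 × 3600 × 24 = 186 mm/day.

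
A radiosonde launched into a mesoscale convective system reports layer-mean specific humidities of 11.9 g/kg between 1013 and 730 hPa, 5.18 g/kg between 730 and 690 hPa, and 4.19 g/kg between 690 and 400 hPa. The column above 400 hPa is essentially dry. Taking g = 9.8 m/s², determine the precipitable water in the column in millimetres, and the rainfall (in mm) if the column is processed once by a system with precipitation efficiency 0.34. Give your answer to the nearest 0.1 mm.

Precipitable water is the column-integrated vapour mass per unit area: PW = (1/g) Σ q̄ Δp, with q in kg/kg and Δp in Pa (1 kg/m² of water = 1 mm).
Layer 1013–730 hPa: Δp = 283 hPa = 28300 Pa, q̄ = 0.0119 kg/kg → 0.0119 × 28300 / 9.8 = 34.36 mm
Layer 730–690 hPa: Δp = 40 hPa = 4000 Pa, q̄ = 0.00518 kg/kg → 0.00518 × 4000 / 9.8 = 2.11 mm
Layer 690–400 hPa: Δp = 290 hPa = 29000 Pa, q̄ = 0.00419 kg/kg → 0.00419 × 29000 / 9.8 = 12.40 mm
PW = 34.36 + 2.11 + 12.40 = 48.87 ≈ 48.9 mm.
Rainfall = ε × PW = 0.34 × 48.9 = 16.6 mm.

PW ≈ 48.9 mm; rainfall ≈ 16.6 mm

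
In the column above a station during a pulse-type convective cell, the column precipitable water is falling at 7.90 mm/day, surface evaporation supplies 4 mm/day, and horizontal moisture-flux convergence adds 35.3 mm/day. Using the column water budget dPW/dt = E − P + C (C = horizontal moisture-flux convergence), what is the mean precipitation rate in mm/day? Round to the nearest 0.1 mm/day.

dPW/dt = -7.90 mm/day.
P = E + C − dPW/dt = 4 + (35.3) − (-7.90) = 47.2 mm/day.

P ≈ 47.2 mm/day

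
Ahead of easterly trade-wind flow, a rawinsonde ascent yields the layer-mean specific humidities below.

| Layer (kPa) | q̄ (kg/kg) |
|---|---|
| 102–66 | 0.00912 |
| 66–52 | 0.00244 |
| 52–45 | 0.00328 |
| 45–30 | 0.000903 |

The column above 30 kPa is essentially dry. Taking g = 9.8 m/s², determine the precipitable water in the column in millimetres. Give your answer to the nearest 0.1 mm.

Precipitable water is the column-integrated vapour mass per unit area: PW = (1/g) Σ q̄ Δp, with q in kg/kg and Δp in Pa (1 kg/m² of water = 1 mm).
Layer 102–66 kPa: Δp = 360 hPa = 36000 Pa, q̄ = 0.00912 kg/kg → 0.00912 × 36000 / 9.8 = 33.50 mm
Layer 66–52 kPa: Δp = 140 hPa = 14000 Pa, q̄ = 0.00244 kg/kg → 0.00244 × 14000 / 9.8 = 3.49 mm
Layer 52–45 kPa: Δp = 70 hPa = 7000 Pa, q̄ = 0.00328 kg/kg → 0.00328 × 7000 / 9.8 = 2.34 mm
Layer 45–30 kPa: Δp = 150 hPa = 15000 Pa, q̄ = 0.000903 kg/kg → 0.000903 × 15000 / 9.8 = 1.38 mm
PW = 33.50 + 3.49 + 2.34 + 1.38 = 40.71 ≈ 40.7 mm.

PW ≈ 40.7 mm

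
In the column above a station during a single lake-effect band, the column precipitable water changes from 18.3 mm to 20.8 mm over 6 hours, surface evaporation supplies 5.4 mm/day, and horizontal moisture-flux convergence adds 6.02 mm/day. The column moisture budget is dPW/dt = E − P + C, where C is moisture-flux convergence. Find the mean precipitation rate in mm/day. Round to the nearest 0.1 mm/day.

dPW/dt = (20.8 − 18.3) mm / (6/24 day) = +10.000 mm/day.
P = E + C − dPW/dt = 5.4 + (6.02) − (+10.000) = 1.4 mm/day.

P ≈ 1.4 mm/day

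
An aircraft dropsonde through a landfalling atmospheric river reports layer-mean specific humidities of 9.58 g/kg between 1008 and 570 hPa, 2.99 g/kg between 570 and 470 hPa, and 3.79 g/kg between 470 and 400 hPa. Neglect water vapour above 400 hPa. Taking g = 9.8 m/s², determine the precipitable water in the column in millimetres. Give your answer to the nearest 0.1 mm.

Precipitable water is the column-integrated vapour mass per unit area: PW = (1/g) Σ q̄ Δp, with q in kg/kg and Δp in Pa (1 kg/m² of water = 1 mm).
Layer 1008–570 hPa: Δp = 438 hPa = 43800 Pa, q̄ = 0.00958 kg/kg → 0.00958 × 43800 / 9.8 = 42.82 mm
Layer 570–470 hPa: Δp = 100 hPa = 10000 Pa, q̄ = 0.00299 kg/kg → 0.00299 × 10000 / 9.8 = 3.05 mm
Layer 470–400 hPa: Δp = 70 hPa = 7000 Pa, q̄ = 0.00379 kg/kg → 0.00379 × 7000 / 9.8 = 2.71 mm
PW = 42.82 + 3.05 + 2.71 = 48.58 ≈ 48.6 mm.

PW ≈ 48.6 mm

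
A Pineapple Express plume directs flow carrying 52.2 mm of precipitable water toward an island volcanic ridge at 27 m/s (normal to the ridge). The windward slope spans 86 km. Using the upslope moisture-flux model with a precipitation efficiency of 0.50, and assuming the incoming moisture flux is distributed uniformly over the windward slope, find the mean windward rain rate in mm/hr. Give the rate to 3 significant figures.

Incoming column moisture flux per unit ridge length: F = V × PW = 27 × 52.2 = 1409.4 mm·m/s.
Spread over the 86 km slope with efficiency ε = 0.50: R = ε·F/W = 0.50 × 1409.4 / 86000 m = 8.194e-03 mm/s.
R = 8.194e-03 × 3600 = 29.5 mm/hr.

R ≈ 29.5 mm/hr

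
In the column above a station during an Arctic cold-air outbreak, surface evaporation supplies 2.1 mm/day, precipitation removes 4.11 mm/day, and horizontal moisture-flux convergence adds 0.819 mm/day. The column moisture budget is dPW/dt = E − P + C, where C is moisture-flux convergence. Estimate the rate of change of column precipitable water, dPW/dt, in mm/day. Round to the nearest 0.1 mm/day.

dPW/dt = E − P + C = 2.1 − 4.11 + (0.819) = -1.2 mm/day.

dPW/dt ≈ -1.2 mm/day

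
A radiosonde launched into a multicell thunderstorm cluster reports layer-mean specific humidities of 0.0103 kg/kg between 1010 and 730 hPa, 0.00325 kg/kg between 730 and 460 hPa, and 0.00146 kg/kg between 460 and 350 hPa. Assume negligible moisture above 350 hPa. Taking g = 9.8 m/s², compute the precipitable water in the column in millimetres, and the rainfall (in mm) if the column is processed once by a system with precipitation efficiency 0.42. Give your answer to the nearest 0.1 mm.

Precipitable water is the column-integrated vapour mass per unit area: PW = (1/g) Σ q̄ Δp, with q in kg/kg and Δp in Pa (1 kg/m² of water = 1 mm).
Layer 1010–730 hPa: Δp = 280 hPa = 28000 Pa, q̄ = 0.0103 kg/kg → 0.0103 × 28000 / 9.8 = 29.43 mm
Layer 730–460 hPa: Δp = 270 hPa = 27000 Pa, q̄ = 0.00325 kg/kg → 0.00325 × 27000 / 9.8 = 8.95 mm
Layer 460–350 hPa: Δp = 110 hPa = 11000 Pa, q̄ = 0.00146 kg/kg → 0.00146 × 11000 / 9.8 = 1.64 mm
PW = 29.43 + 8.95 + 1.64 = 40.02 ≈ 40.0 mm.
Rainfall = ε × PW = 0.42 × 40.0 = 16.8 mm.

PW ≈ 40.0 mm; rainfall ≈ 16.8 mm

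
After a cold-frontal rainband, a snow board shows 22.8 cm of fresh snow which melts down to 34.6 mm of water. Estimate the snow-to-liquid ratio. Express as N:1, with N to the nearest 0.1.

ratio ≈ 6.6

Ratio = snow depth / SWE = 228 mm / 34.6 mm = 6.6, i.e. 6.6:1.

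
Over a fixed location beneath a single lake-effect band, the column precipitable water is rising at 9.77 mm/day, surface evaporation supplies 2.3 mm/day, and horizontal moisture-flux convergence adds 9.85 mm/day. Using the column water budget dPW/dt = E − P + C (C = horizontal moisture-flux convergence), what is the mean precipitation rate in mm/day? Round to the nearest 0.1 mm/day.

P ≈ 2.4 mm/day

dPW/dt = +9.77 mm/day.
P = E + C − dPW/dt = 2.3 + (9.85) − (+9.77) = 2.4 mm/day.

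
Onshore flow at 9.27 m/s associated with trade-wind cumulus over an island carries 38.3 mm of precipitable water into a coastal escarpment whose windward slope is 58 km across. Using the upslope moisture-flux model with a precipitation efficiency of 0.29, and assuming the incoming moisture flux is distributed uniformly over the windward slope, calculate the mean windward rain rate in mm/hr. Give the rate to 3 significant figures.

Incoming column moisture flux per unit ridge length: F = V × PW = 9.27 × 38.3 = 355.041 mm·m/s.
Spread over the 58 km slope with efficiency ε = 0.29: R = ε·F/W = 0.29 × 355.041 / 58000 m = 1.775e-03 mm/s.
R = 1.775e-03 × 3600 = 6.39 mm/hr.

R ≈ 6.39 mm/hr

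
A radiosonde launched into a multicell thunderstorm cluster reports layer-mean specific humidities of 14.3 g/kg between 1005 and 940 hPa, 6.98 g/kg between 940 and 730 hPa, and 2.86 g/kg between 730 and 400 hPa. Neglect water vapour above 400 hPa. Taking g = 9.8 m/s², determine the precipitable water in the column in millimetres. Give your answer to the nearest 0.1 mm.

PW ≈ 34.1 mm

Precipitable water is the column-integrated vapour mass per unit area: PW = (1/g) Σ q̄ Δp, with q in kg/kg and Δp in Pa (1 kg/m² of water = 1 mm).
Layer 1005–940 hPa: Δp = 65 hPa = 6500 Pa, q̄ = 0.0143 kg/kg → 0.0143 × 6500 / 9.8 = 9.48 mm
Layer 940–730 hPa: Δp = 210 hPa = 21000 Pa, q̄ = 0.00698 kg/kg → 0.00698 × 21000 / 9.8 = 14.96 mm
Layer 730–400 hPa: Δp = 330 hPa = 33000 Pa, q̄ = 0.00286 kg/kg → 0.00286 × 33000 / 9.8 = 9.63 mm
PW = 9.48 + 14.96 + 9.63 = 34.07 ≈ 34.1 mm.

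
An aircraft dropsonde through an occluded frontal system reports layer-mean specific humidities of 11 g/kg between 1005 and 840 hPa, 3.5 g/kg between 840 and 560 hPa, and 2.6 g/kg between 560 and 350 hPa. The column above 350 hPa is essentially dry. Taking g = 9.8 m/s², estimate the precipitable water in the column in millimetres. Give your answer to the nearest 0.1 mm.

PW ≈ 34.1 mm

Precipitable water is the column-integrated vapour mass per unit area: PW = (1/g) Σ q̄ Δp, with q in kg/kg and Δp in Pa (1 kg/m² of water = 1 mm).
Layer 1005–840 hPa: Δp = 165 hPa = 16500 Pa, q̄ = 0.011 kg/kg → 0.011 × 16500 / 9.8 = 18.52 mm
Layer 840–560 hPa: Δp = 280 hPa = 28000 Pa, q̄ = 0.0035 kg/kg → 0.0035 × 28000 / 9.8 = 10.00 mm
Layer 560–350 hPa: Δp = 210 hPa = 21000 Pa, q̄ = 0.0026 kg/kg → 0.0026 × 21000 / 9.8 = 5.57 mm
PW = 18.52 + 10.00 + 5.57 = 34.09 ≈ 34.1 mm.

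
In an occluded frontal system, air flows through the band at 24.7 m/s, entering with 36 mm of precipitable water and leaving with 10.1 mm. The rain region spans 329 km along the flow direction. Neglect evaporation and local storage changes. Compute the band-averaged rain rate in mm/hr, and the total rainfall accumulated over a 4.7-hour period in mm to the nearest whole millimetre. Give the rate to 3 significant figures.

R ≈ 7.00 mm/hr; total ≈ 33 mm

Column moisture flux per unit crosswind length is F = V × PW.
Inflow: F_in = 24.7 × 36 = 889.2 mm·m/s
Outflow: F_out = 24.7 × 10.1 = 249.47 mm·m/s
Steady-state rate R = (F_in − F_out)/L = (889.2 − 249.47) / 329000 m = 1.944e-03 mm/s.
R = 1.944e-03 × 3600 = 7.00 mm/hr.
Over 4.7 h: total = 7.00 × 4.7 = 32.9 ≈ 33 mm.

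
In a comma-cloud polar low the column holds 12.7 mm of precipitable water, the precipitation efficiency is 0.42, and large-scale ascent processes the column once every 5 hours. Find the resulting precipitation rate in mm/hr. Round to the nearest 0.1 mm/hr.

Each overturning extracts ε × PW = 0.42 × 12.7 = 5.334 mm.
Rate = ε·PW / τ = 5.334 / 5 h = 1.1 mm/hr.

R ≈ 1.1 mm/hr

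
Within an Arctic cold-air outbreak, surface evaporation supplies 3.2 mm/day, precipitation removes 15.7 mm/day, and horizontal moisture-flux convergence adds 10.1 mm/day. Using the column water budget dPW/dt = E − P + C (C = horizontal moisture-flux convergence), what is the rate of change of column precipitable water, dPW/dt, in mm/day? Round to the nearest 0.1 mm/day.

dPW/dt = E − P + C = 3.2 − 15.7 + (10.1) = -2.4 mm/day.

dPW/dt ≈ -2.4 mm/day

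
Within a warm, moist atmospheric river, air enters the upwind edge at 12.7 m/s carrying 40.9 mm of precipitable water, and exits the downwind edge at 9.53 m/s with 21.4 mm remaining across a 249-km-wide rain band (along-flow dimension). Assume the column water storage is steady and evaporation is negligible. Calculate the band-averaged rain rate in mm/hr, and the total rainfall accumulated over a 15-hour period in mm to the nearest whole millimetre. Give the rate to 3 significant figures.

R ≈ 4.56 mm/hr; total ≈ 68 mm

Column moisture flux per unit crosswind length is F = V × PW.
Inflow: F_in = 12.7 × 40.9 = 519.43 mm·m/s
Outflow: F_out = 9.53 × 21.4 = 203.942 mm·m/s
Steady-state rate R = (F_in − F_out)/L = (519.43 − 203.942) / 249000 m = 1.267e-03 mm/s.
R = 1.267e-03 × 3600 = 4.56 mm/hr.
Over 15 h: total = 4.56 × 15 = 68.4 ≈ 68 mm.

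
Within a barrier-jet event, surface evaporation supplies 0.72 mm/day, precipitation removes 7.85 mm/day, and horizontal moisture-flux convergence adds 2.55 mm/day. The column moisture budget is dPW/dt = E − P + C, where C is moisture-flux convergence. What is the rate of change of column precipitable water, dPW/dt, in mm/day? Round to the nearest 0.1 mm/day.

dPW/dt ≈ -4.6 mm/day

dPW/dt = E − P + C = 0.72 − 7.85 + (2.55) = -4.6 mm/day.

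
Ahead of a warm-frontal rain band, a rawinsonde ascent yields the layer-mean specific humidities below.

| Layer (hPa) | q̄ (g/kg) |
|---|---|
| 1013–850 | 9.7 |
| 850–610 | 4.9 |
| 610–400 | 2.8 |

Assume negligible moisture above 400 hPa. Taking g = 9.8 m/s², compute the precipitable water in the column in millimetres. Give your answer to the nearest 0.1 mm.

PW ≈ 34.1 mm

Precipitable water is the column-integrated vapour mass per unit area: PW = (1/g) Σ q̄ Δp, with q in kg/kg and Δp in Pa (1 kg/m² of water = 1 mm).
Layer 1013–850 hPa: Δp = 163 hPa = 16300 Pa, q̄ = 0.0097 kg/kg → 0.0097 × 16300 / 9.8 = 16.13 mm
Layer 850–610 hPa: Δp = 240 hPa = 24000 Pa, q̄ = 0.0049 kg/kg → 0.0049 × 24000 / 9.8 = 12.00 mm
Layer 610–400 hPa: Δp = 210 hPa = 21000 Pa, q̄ = 0.0028 kg/kg → 0.0028 × 21000 / 9.8 = 6.00 mm
PW = 16.13 + 12.00 + 6.00 = 34.13 ≈ 34.1 mm.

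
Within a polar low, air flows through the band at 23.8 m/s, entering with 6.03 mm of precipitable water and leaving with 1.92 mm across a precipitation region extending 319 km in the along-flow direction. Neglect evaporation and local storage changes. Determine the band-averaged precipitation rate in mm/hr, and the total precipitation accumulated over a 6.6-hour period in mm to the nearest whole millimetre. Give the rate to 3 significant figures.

R ≈ 1.10 mm/hr; total ≈ 7 mm

Column moisture flux per unit crosswind length is F = V × PW.
Inflow: F_in = 23.8 × 6.03 = 143.514 mm·m/s
Outflow: F_out = 23.8 × 1.92 = 45.696 mm·m/s
Steady-state rate R = (F_in − F_out)/L = (143.514 − 45.696) / 319000 m = 3.066e-04 mm/s.
R = 3.066e-04 × 3600 = 1.10 mm/hr.
Over 6.6 h: total = 1.10 × 6.6 = 7.26 ≈ 7 mm.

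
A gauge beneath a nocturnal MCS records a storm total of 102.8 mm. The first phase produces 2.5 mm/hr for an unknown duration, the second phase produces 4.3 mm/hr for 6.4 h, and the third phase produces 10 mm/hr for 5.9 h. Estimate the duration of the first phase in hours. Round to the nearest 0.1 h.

duration ≈ 6.5 h

Known phases: 4.3 × 6.4 + 10 × 5.9 = 27.52 + 59 = 86.52 mm.
Remaining depth = 102.8 − 86.52 = 16.28 mm.
Duration = 16.28 / 2.5 = 6.5 h.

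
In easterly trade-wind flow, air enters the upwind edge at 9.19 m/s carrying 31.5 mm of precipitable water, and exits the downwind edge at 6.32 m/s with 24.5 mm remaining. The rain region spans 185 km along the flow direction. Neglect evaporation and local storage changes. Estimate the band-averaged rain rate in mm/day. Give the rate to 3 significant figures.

R ≈ 62.9 mm/day

Column moisture flux per unit crosswind length is F = V × PW.
Inflow: F_in = 9.19 × 31.5 = 289.485 mm·m/s
Outflow: F_out = 6.32 × 24.5 = 154.84 mm·m/s
Steady-state rate R = (F_in − F_out)/L = (289.485 − 154.84) / 185000 m = 7.278e-04 mm/s.
R = 7.278e-04 × 3600 × 24 = 62.9 mm/day.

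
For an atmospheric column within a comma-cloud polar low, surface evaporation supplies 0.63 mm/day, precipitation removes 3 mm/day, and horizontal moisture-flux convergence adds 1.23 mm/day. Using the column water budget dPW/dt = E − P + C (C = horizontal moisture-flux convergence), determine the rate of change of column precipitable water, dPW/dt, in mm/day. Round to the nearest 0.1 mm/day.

dPW/dt = E − P + C = 0.63 − 3 + (1.23) = -1.1 mm/day.

dPW/dt ≈ -1.1 mm/day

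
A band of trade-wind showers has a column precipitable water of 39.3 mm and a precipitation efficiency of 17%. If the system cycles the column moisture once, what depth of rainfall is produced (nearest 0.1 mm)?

rainfall ≈ 6.7 mm

Rainfall = ε × PW = 0.17 × 39.3 = 6.7 mm.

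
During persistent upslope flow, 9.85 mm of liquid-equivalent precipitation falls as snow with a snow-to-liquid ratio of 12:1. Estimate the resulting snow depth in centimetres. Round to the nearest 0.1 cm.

snow depth ≈ 11.8 cm

Snow depth = liquid × ratio = 9.85 mm × 12 = 118.2 mm = 11.8 cm.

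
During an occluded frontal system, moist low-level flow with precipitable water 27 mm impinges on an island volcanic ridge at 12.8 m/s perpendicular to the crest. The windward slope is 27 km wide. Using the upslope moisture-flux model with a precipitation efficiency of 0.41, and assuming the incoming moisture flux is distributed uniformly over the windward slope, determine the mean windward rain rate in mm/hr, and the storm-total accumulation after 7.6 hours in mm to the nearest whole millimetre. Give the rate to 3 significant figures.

Incoming column moisture flux per unit ridge length: F = V × PW = 12.8 × 27 = 345.6 mm·m/s.
Spread over the 27 km slope with efficiency ε = 0.41: R = ε·F/W = 0.41 × 345.6 / 27000 m = 5.248e-03 mm/s.
R = 5.248e-03 × 3600 = 18.9 mm/hr.
Over 7.6 h: total = 18.9 × 7.6 = 143.64 ≈ 144 mm.

R ≈ 18.9 mm/hr; total ≈ 144 mm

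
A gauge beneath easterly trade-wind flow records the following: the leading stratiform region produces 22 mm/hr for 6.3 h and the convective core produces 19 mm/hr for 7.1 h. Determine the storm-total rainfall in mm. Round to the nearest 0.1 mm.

total ≈ 273.5 mm

Total = Σ Rᵢ Δtᵢ = 22 × 6.3 + 19 × 7.1
      = 138.6 + 134.9 = 273.5 mm.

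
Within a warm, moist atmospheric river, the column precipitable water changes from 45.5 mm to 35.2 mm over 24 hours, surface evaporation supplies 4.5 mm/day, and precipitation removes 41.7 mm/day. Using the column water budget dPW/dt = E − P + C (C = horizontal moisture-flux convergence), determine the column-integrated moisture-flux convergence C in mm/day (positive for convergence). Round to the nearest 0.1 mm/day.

dPW/dt = (35.2 − 45.5) mm / (24/24 day) = -10.300 mm/day.
C = dPW/dt − E + P = (-10.300) − 4.5 + 41.7 = 26.9 mm/day.

C ≈ 26.9 mm/day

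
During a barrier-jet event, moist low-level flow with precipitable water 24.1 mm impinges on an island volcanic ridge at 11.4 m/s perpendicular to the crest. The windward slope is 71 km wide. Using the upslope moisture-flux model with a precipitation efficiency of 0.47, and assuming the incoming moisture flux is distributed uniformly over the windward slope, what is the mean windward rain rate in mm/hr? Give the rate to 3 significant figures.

Incoming column moisture flux per unit ridge length: F = V × PW = 11.4 × 24.1 = 274.74 mm·m/s.
Spread over the 71 km slope with efficiency ε = 0.47: R = ε·F/W = 0.47 × 274.74 / 71000 m = 1.819e-03 mm/s.
R = 1.819e-03 × 3600 = 6.55 mm/hr.

R ≈ 6.55 mm/hr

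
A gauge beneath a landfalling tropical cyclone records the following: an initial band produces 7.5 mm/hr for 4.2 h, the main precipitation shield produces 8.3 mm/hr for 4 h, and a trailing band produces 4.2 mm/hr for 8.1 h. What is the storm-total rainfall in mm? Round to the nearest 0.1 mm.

Total = Σ Rᵢ Δtᵢ = 7.5 × 4.2 + 8.3 × 4 + 4.2 × 8.1
      = 31.5 + 33.2 + 34.02 = 98.7 mm.

total ≈ 98.7 mm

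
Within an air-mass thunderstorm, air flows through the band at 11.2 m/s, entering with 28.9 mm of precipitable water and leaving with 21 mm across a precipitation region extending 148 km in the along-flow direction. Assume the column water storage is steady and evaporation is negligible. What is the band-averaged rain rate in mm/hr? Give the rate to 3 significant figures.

R ≈ 2.15 mm/hr

Column moisture flux per unit crosswind length is F = V × PW.
Inflow: F_in = 11.2 × 28.9 = 323.68 mm·m/s
Outflow: F_out = 11.2 × 21 = 235.2 mm·m/s
Steady-state rate R = (F_in − F_out)/L = (323.68 − 235.2) / 148000 m = 5.978e-04 mm/s.
R = 5.978e-04 × 3600 = 2.15 mm/hr.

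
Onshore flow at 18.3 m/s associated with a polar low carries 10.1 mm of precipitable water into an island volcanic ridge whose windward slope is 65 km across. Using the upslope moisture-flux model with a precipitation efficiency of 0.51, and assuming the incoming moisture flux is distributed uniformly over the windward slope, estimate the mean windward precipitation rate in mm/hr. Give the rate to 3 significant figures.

Incoming column moisture flux per unit ridge length: F = V × PW = 18.3 × 10.1 = 184.83 mm·m/s.
Spread over the 65 km slope with efficiency ε = 0.51: R = ε·F/W = 0.51 × 184.83 / 65000 m = 1.450e-03 mm/s.
R = 1.450e-03 × 3600 = 5.22 mm/hr.

R ≈ 5.22 mm/hr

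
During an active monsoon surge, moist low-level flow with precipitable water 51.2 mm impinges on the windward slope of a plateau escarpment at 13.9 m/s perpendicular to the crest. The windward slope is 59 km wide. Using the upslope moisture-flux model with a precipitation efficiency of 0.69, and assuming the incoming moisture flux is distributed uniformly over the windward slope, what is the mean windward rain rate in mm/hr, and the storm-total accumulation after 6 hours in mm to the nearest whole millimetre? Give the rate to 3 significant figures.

Incoming column moisture flux per unit ridge length: F = V × PW = 13.9 × 51.2 = 711.68 mm·m/s.
Spread over the 59 km slope with efficiency ε = 0.69: R = ε·F/W = 0.69 × 711.68 / 59000 m = 8.323e-03 mm/s.
R = 8.323e-03 × 3600 = 30.0 mm/hr.
Over 6 h: total = 30.0 × 6 = 180 mm.

R ≈ 30.0 mm/hr; total ≈ 180 mm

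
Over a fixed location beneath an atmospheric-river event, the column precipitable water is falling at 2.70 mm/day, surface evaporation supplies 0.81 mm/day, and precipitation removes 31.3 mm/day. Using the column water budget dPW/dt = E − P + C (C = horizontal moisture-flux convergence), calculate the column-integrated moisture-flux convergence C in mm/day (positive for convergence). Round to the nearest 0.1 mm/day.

C ≈ 27.8 mm/day

dPW/dt = -2.70 mm/day.
C = dPW/dt − E + P = (-2.70) − 0.81 + 31.3 = 27.8 mm/day.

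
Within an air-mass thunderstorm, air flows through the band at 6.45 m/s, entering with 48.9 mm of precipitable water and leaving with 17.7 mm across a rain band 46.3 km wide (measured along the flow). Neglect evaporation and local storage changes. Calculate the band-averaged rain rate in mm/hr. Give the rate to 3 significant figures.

R ≈ 15.6 mm/hr

Column moisture flux per unit crosswind length is F = V × PW.
Inflow: F_in = 6.45 × 48.9 = 315.405 mm·m/s
Outflow: F_out = 6.45 × 17.7 = 114.165 mm·m/s
Steady-state rate R = (F_in − F_out)/L = (315.405 − 114.165) / 46300 m = 4.346e-03 mm/s.
R = 4.346e-03 × 3600 = 15.6 mm/hr.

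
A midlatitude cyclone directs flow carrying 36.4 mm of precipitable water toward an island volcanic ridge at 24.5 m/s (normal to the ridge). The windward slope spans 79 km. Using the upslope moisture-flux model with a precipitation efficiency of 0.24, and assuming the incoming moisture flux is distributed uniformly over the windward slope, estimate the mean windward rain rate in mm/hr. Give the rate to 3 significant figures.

R ≈ 9.75 mm/hr

Incoming column moisture flux per unit ridge length: F = V × PW = 24.5 × 36.4 = 891.8 mm·m/s.
Spread over the 79 km slope with efficiency ε = 0.24: R = ε·F/W = 0.24 × 891.8 / 79000 m = 2.709e-03 mm/s.
R = 2.709e-03 × 3600 = 9.75 mm/hr.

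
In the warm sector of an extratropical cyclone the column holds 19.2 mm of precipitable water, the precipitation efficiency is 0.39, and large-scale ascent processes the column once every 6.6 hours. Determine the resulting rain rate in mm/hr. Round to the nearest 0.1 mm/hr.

R ≈ 1.1 mm/hr

Each overturning extracts ε × PW = 0.39 × 19.2 = 7.488 mm.
Rate = ε·PW / τ = 7.488 / 6.6 h = 1.1 mm/hr.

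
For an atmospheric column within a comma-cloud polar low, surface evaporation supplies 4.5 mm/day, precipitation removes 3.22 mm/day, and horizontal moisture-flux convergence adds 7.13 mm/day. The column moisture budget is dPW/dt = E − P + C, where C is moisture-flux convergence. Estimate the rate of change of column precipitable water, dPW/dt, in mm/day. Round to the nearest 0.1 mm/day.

dPW/dt = E − P + C = 4.5 − 3.22 + (7.13) = 8.4 mm/day.

dPW/dt ≈ 8.4 mm/day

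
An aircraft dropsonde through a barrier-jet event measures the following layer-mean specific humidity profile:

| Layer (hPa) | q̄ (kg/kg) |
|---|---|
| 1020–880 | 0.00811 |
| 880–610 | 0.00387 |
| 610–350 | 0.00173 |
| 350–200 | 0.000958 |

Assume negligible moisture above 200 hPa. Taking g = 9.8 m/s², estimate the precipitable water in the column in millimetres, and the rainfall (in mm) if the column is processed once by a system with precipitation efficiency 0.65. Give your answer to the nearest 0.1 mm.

Precipitable water is the column-integrated vapour mass per unit area: PW = (1/g) Σ q̄ Δp, with q in kg/kg and Δp in Pa (1 kg/m² of water = 1 mm).
Layer 1020–880 hPa: Δp = 140 hPa = 14000 Pa, q̄ = 0.00811 kg/kg → 0.00811 × 14000 / 9.8 = 11.59 mm
Layer 880–610 hPa: Δp = 270 hPa = 27000 Pa, q̄ = 0.00387 kg/kg → 0.00387 × 27000 / 9.8 = 10.66 mm
Layer 610–350 hPa: Δp = 260 hPa = 26000 Pa, q̄ = 0.00173 kg/kg → 0.00173 × 26000 / 9.8 = 4.59 mm
Layer 350–200 hPa: Δp = 150 hPa = 15000 Pa, q̄ = 0.000958 kg/kg → 0.000958 × 15000 / 9.8 = 1.47 mm
PW = 11.59 + 10.66 + 4.59 + 1.47 = 28.31 ≈ 28.3 mm.
Rainfall = ε × PW = 0.65 × 28.3 = 18.4 mm.

PW ≈ 28.3 mm; rainfall ≈ 18.4 mm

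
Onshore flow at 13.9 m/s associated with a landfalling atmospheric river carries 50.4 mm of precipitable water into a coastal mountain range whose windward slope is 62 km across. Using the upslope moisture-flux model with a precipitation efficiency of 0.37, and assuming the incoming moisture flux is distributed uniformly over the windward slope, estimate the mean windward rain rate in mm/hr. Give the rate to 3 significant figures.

Incoming column moisture flux per unit ridge length: F = V × PW = 13.9 × 50.4 = 700.56 mm·m/s.
Spread over the 62 km slope with efficiency ε = 0.37: R = ε·F/W = 0.37 × 700.56 / 62000 m = 4.181e-03 mm/s.
R = 4.181e-03 × 3600 = 15.1 mm/hr.

R ≈ 15.1 mm/hr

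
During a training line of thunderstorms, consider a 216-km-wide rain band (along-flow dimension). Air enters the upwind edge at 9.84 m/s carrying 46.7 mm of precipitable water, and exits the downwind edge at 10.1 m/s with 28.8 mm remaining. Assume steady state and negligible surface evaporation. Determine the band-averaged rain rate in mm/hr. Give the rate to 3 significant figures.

Column moisture flux per unit crosswind length is F = V × PW.
Inflow: F_in = 9.84 × 46.7 = 459.528 mm·m/s
Outflow: F_out = 10.1 × 28.8 = 290.88 mm·m/s
Steady-state rate R = (F_in − F_out)/L = (459.528 − 290.88) / 216000 m = 7.808e-04 mm/s.
R = 7.808e-04 × 3600 = 2.81 mm/hr.

R ≈ 2.81 mm/hr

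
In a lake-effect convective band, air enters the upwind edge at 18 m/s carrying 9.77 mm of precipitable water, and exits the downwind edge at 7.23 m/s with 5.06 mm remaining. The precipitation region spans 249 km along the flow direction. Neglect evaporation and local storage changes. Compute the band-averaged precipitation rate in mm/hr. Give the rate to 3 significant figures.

Column moisture flux per unit crosswind length is F = V × PW.
Inflow: F_in = 18 × 9.77 = 175.86 mm·m/s
Outflow: F_out = 7.23 × 5.06 = 36.5838 mm·m/s
Steady-state rate R = (F_in − F_out)/L = (175.86 − 36.5838) / 249000 m = 5.593e-04 mm/s.
R = 5.593e-04 × 3600 = 2.01 mm/hr.

R ≈ 2.01 mm/hr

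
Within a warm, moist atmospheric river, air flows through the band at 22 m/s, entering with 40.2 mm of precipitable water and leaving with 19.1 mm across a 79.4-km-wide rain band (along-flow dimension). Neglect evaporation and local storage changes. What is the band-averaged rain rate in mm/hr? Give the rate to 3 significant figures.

R ≈ 21.0 mm/hr

Column moisture flux per unit crosswind length is F = V × PW.
Inflow: F_in = 22 × 40.2 = 884.4 mm·m/s
Outflow: F_out = 22 × 19.1 = 420.2 mm·m/s
Steady-state rate R = (F_in − F_out)/L = (884.4 − 420.2) / 79400 m = 5.846e-03 mm/s.
R = 5.846e-03 × 3600 = 21.0 mm/hr.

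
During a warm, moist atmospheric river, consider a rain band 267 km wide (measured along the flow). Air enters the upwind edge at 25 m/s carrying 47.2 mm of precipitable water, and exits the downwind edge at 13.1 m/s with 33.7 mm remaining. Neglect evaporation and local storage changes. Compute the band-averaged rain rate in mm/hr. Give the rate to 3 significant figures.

R ≈ 9.96 mm/hr

Column moisture flux per unit crosswind length is F = V × PW.
Inflow: F_in = 25 × 47.2 = 1180 mm·m/s
Outflow: F_out = 13.1 × 33.7 = 441.47 mm·m/s
Steady-state rate R = (F_in − F_out)/L = (1180 − 441.47) / 267000 m = 2.766e-03 mm/s.
R = 2.766e-03 × 3600 = 9.96 mm/hr.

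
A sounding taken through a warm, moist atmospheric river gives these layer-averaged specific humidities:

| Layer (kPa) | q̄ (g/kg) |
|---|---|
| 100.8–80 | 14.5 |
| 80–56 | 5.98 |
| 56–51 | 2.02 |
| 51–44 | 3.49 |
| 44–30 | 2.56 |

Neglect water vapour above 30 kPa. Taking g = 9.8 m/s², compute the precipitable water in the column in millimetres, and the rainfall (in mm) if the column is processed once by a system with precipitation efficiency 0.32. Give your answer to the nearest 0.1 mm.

Precipitable water is the column-integrated vapour mass per unit area: PW = (1/g) Σ q̄ Δp, with q in kg/kg and Δp in Pa (1 kg/m² of water = 1 mm).
Layer 100.8–80 kPa: Δp = 208 hPa = 20800 Pa, q̄ = 0.0145 kg/kg → 0.0145 × 20800 / 9.8 = 30.78 mm
Layer 80–56 kPa: Δp = 240 hPa = 24000 Pa, q̄ = 0.00598 kg/kg → 0.00598 × 24000 / 9.8 = 14.64 mm
Layer 56–51 kPa: Δp = 50 hPa = 5000 Pa, q̄ = 0.00202 kg/kg → 0.00202 × 5000 / 9.8 = 1.03 mm
Layer 51–44 kPa: Δp = 70 hPa = 7000 Pa, q̄ = 0.00349 kg/kg → 0.00349 × 7000 / 9.8 = 2.49 mm
Layer 44–30 kPa: Δp = 140 hPa = 14000 Pa, q̄ = 0.00256 kg/kg → 0.00256 × 14000 / 9.8 = 3.66 mm
PW = 30.78 + 14.64 + 1.03 + 2.49 + 3.66 = 52.60 ≈ 52.6 mm.
Rainfall = ε × PW = 0.32 × 52.6 = 16.8 mm.

PW ≈ 52.6 mm; rainfall ≈ 16.8 mm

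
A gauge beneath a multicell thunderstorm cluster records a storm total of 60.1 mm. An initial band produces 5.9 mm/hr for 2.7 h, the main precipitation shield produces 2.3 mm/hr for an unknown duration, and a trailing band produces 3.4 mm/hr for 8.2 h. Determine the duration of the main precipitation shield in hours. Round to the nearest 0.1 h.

Known phases: 5.9 × 2.7 + 3.4 × 8.2 = 15.93 + 27.88 = 43.81 mm.
Remaining depth = 60.1 − 43.81 = 16.29 mm.
Duration = 16.29 / 2.3 = 7.1 h.

duration ≈ 7.1 h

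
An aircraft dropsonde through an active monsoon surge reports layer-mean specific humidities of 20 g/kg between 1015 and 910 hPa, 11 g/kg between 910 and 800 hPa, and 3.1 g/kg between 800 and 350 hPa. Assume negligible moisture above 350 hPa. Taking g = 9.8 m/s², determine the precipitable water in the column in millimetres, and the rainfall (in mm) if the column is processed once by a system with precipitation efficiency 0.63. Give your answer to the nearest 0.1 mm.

PW ≈ 48.0 mm; rainfall ≈ 30.2 mm

Precipitable water is the column-integrated vapour mass per unit area: PW = (1/g) Σ q̄ Δp, with q in kg/kg and Δp in Pa (1 kg/m² of water = 1 mm).
Layer 1015–910 hPa: Δp = 105 hPa = 10500 Pa, q̄ = 0.02 kg/kg → 0.02 × 10500 / 9.8 = 21.43 mm
Layer 910–800 hPa: Δp = 110 hPa = 11000 Pa, q̄ = 0.011 kg/kg → 0.011 × 11000 / 9.8 = 12.35 mm
Layer 800–350 hPa: Δp = 450 hPa = 45000 Pa, q̄ = 0.0031 kg/kg → 0.0031 × 45000 / 9.8 = 14.23 mm
PW = 21.43 + 12.35 + 14.23 = 48.01 ≈ 48.0 mm.
Rainfall = ε × PW = 0.63 × 48.0 = 30.2 mm.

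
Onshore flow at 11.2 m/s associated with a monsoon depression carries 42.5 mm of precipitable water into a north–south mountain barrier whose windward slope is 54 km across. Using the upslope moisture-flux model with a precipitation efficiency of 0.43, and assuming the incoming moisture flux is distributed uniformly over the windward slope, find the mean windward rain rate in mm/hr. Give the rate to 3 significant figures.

R ≈ 13.6 mm/hr

Incoming column moisture flux per unit ridge length: F = V × PW = 11.2 × 42.5 = 476 mm·m/s.
Spread over the 54 km slope with efficiency ε = 0.43: R = ε·F/W = 0.43 × 476 / 54000 m = 3.790e-03 mm/s.
R = 3.790e-03 × 3600 = 13.6 mm/hr.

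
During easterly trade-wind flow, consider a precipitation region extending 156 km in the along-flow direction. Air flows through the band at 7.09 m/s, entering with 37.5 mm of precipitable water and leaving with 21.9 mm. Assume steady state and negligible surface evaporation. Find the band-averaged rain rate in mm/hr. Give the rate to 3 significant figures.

Column moisture flux per unit crosswind length is F = V × PW.
Inflow: F_in = 7.09 × 37.5 = 265.875 mm·m/s
Outflow: F_out = 7.09 × 21.9 = 155.271 mm·m/s
Steady-state rate R = (F_in − F_out)/L = (265.875 − 155.271) / 156000 m = 7.090e-04 mm/s.
R = 7.090e-04 × 3600 = 2.55 mm/hr.

R ≈ 2.55 mm/hr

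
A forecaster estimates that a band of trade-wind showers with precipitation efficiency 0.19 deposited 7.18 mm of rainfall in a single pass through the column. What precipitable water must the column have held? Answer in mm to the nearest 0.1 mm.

PW ≈ 37.8 mm

PW = rainfall / ε = 7.18 / 0.19 = 37.8 mm.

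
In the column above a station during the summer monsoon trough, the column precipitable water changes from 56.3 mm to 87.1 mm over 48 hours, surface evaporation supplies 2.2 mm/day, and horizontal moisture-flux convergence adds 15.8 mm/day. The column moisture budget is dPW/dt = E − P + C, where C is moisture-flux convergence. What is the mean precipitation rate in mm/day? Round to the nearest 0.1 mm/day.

dPW/dt = (87.1 − 56.3) mm / (48/24 day) = +15.400 mm/day.
P = E + C − dPW/dt = 2.2 + (15.8) − (+15.400) = 2.6 mm/day.

P ≈ 2.6 mm/day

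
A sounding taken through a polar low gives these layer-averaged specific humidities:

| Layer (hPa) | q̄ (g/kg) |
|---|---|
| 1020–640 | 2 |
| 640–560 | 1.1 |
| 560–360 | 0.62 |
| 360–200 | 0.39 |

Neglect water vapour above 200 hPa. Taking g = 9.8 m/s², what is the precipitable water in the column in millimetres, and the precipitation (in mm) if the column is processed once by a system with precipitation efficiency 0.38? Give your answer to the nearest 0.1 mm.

Precipitable water is the column-integrated vapour mass per unit area: PW = (1/g) Σ q̄ Δp, with q in kg/kg and Δp in Pa (1 kg/m² of water = 1 mm).
Layer 1020–640 hPa: Δp = 380 hPa = 38000 Pa, q̄ = 0.002 kg/kg → 0.002 × 38000 / 9.8 = 7.76 mm
Layer 640–560 hPa: Δp = 80 hPa = 8000 Pa, q̄ = 0.0011 kg/kg → 0.0011 × 8000 / 9.8 = 0.90 mm
Layer 560–360 hPa: Δp = 200 hPa = 20000 Pa, q̄ = 0.00062 kg/kg → 0.00062 × 20000 / 9.8 = 1.27 mm
Layer 360–200 hPa: Δp = 160 hPa = 16000 Pa, q̄ = 0.00039 kg/kg → 0.00039 × 16000 / 9.8 = 0.64 mm
PW = 7.76 + 0.90 + 1.27 + 0.64 = 10.57 ≈ 10.6 mm.
Precipitation = ε × PW = 0.38 × 10.6 = 4.0 mm.

PW ≈ 10.6 mm; precipitation ≈ 4.0 mm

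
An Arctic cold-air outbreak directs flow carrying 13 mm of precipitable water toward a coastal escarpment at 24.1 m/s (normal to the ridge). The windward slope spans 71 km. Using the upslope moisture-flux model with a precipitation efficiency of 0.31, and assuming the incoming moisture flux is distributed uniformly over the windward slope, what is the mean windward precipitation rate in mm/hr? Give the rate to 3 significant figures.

Incoming column moisture flux per unit ridge length: F = V × PW = 24.1 × 13 = 313.3 mm·m/s.
Spread over the 71 km slope with efficiency ε = 0.31: R = ε·F/W = 0.31 × 313.3 / 71000 m = 1.368e-03 mm/s.
R = 1.368e-03 × 3600 = 4.92 mm/hr.

R ≈ 4.92 mm/hr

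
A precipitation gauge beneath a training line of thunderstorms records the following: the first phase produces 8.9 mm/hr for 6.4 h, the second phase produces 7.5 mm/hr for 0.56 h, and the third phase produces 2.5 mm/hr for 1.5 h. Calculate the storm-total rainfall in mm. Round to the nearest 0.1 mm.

total ≈ 64.9 mm

Total = Σ Rᵢ Δtᵢ = 8.9 × 6.4 + 7.5 × 0.56 + 2.5 × 1.5
      = 56.96 + 4.2 + 3.75 = 64.9 mm.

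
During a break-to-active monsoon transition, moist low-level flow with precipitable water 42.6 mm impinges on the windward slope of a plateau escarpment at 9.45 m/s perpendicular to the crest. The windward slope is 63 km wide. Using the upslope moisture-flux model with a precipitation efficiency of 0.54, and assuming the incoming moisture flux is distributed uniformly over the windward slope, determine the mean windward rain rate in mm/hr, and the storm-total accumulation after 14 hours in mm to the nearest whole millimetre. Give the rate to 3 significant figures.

Incoming column moisture flux per unit ridge length: F = V × PW = 9.45 × 42.6 = 402.57 mm·m/s.
Spread over the 63 km slope with efficiency ε = 0.54: R = ε·F/W = 0.54 × 402.57 / 63000 m = 3.451e-03 mm/s.
R = 3.451e-03 × 3600 = 12.4 mm/hr.
Over 14 h: total = 12.4 × 14 = 173.6 ≈ 174 mm.

R ≈ 12.4 mm/hr; total ≈ 174 mm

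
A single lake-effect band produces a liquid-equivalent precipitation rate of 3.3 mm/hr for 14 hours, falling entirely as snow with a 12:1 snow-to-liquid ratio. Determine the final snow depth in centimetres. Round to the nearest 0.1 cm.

snow depth ≈ 55.4 cm

Liquid-equivalent depth = 3.3 × 14 = 46.2 mm.
Snow depth = 46.2 mm × 12 = 554.4 mm = 55.4 cm.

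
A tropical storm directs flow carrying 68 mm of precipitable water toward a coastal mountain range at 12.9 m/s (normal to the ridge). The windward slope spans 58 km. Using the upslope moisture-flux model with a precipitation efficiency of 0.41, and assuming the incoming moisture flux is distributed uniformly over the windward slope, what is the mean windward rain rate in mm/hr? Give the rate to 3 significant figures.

R ≈ 22.3 mm/hr

Incoming column moisture flux per unit ridge length: F = V × PW = 12.9 × 68 = 877.2 mm·m/s.
Spread over the 58 km slope with efficiency ε = 0.41: R = ε·F/W = 0.41 × 877.2 / 58000 m = 6.201e-03 mm/s.
R = 6.201e-03 × 3600 = 22.3 mm/hr.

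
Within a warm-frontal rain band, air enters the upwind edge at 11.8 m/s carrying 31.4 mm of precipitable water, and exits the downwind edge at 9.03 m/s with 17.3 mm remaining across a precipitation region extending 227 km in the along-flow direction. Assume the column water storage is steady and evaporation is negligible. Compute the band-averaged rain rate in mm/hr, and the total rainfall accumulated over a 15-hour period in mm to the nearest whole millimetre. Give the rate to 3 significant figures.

Column moisture flux per unit crosswind length is F = V × PW.
Inflow: F_in = 11.8 × 31.4 = 370.52 mm·m/s
Outflow: F_out = 9.03 × 17.3 = 156.219 mm·m/s
Steady-state rate R = (F_in − F_out)/L = (370.52 − 156.219) / 227000 m = 9.441e-04 mm/s.
R = 9.441e-04 × 3600 = 3.40 mm/hr.
Over 15 h: total = 3.40 × 15 = 51 mm.

R ≈ 3.40 mm/hr; total ≈ 51 mm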